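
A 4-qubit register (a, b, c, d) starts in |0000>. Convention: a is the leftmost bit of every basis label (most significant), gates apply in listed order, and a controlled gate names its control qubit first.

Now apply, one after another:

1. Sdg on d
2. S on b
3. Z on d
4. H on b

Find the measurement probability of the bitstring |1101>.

A full measurement returns |1101> with probability 0.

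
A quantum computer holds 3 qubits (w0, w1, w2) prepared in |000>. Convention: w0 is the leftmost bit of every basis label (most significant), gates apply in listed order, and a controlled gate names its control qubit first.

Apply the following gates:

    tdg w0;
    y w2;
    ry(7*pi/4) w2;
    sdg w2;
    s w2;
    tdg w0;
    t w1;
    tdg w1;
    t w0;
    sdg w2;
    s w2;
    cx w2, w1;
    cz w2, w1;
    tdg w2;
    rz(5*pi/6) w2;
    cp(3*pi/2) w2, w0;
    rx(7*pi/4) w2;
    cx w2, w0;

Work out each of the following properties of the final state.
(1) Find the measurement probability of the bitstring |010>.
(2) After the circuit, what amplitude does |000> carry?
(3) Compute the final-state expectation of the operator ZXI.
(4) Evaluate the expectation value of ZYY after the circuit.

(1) A full measurement returns |010> with probability 1/8. Key observation: steps 4-11 multiply out to the identity, so the circuit reduces to the remaining gates.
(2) The amplitude on |000> is sqrt(2)*exp(I*pi/12)/4.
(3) The expectation value of ZXI is sqrt(2)/8 + sqrt(6)/8.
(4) The expectation value of ZYY is 0.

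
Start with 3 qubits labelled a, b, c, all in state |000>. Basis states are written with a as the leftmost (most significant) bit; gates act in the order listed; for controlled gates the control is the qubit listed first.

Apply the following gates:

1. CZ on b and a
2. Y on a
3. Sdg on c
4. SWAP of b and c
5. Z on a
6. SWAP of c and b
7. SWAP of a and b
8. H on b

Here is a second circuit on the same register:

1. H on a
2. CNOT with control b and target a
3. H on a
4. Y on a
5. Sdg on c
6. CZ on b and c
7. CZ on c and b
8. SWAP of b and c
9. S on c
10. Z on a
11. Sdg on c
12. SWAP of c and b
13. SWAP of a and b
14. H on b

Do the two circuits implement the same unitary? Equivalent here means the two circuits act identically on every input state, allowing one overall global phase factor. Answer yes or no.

Yes, they are equivalent — the unitaries differ by at most a global phase.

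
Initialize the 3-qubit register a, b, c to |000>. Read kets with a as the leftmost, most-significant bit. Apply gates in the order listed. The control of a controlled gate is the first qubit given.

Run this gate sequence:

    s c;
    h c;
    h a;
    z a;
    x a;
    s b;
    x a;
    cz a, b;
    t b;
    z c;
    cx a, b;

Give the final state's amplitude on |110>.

The amplitude on |110> is -1/2.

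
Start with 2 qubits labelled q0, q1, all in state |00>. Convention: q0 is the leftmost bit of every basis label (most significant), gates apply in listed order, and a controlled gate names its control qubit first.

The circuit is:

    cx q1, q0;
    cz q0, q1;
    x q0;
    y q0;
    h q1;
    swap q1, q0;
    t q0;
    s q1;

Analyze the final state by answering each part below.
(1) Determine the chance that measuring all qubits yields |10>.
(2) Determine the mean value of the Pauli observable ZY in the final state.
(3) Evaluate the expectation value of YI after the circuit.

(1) A full measurement returns |10> with probability 1/2.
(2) In the final state, ZY has expectation 0.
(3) The observable YI averages to sqrt(2)/2.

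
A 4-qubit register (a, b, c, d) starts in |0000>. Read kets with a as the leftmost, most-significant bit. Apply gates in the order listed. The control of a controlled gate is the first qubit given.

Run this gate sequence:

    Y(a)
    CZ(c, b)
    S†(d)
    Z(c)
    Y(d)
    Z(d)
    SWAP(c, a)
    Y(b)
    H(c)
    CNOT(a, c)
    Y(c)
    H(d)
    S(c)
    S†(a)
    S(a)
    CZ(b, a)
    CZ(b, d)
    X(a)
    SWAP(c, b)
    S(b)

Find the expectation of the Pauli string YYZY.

The observable YYZY averages to 0.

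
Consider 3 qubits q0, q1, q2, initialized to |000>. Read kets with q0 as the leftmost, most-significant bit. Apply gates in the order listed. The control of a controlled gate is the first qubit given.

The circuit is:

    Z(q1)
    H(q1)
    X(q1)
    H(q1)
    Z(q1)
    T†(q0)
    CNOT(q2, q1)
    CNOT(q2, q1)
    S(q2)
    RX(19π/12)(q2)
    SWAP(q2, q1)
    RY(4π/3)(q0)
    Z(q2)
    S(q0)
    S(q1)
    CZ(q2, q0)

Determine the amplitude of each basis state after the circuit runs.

The final amplitudes are sqrt(6 - 3*sqrt(2))/8 + sqrt(sqrt(2) + 2)/8 on |000>, 0 on |001>, -sqrt(3*sqrt(2) + 6)/8 + sqrt(2 - sqrt(2))/8 on |010>, 0 on |011>, -I*sqrt(3*sqrt(2) + 6)/8 - 3*I*sqrt(2 - sqrt(2))/8 on |100>, 0 on |101>, -I*sqrt(6 - 3*sqrt(2))/8 + 3*I*sqrt(sqrt(2) + 2)/8 on |110>, 0 on |111>. Key observation: gates 2-5 undo each other exactly, leaving only the rest of the circuit to track.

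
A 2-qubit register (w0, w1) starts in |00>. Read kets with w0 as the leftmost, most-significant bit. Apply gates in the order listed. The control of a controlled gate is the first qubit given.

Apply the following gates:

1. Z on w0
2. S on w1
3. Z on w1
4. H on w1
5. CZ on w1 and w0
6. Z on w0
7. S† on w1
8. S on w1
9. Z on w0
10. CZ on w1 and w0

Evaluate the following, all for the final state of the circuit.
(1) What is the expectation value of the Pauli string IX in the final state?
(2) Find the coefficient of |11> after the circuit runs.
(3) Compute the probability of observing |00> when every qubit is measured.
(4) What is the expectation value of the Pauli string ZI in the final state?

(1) In the final state, IX has expectation 1. Key observation: the block from step 5 through step 10 cancels to the identity and can be dropped.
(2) |11> carries amplitude 0 in the final state.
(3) Outcome |00> occurs with probability 1/2.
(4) In the final state, ZI has expectation 1.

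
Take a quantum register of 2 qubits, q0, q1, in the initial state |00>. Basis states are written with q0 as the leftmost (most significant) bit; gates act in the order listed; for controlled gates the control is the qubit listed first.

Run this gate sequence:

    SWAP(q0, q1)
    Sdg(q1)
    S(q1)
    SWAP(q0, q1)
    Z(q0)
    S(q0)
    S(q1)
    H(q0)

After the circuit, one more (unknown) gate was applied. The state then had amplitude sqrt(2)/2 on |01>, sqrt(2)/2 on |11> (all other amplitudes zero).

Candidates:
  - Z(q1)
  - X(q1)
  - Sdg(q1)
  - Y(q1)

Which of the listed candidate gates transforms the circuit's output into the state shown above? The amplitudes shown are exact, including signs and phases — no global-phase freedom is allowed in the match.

It was X(q1) that produced the state shown. Key observation: the block from step 1 through step 4 cancels to the identity and can be dropped.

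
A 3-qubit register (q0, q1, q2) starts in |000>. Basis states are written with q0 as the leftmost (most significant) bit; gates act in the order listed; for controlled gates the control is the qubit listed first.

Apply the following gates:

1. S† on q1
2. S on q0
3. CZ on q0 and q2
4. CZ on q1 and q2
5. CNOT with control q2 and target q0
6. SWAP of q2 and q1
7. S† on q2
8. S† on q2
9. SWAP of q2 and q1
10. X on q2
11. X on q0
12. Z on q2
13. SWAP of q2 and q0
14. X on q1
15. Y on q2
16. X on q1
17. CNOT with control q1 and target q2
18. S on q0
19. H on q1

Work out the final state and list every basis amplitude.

After the circuit, the state carries amplitude -sqrt(2)/2 on |100>, -sqrt(2)/2 on |110>, and 0 on every other basis state.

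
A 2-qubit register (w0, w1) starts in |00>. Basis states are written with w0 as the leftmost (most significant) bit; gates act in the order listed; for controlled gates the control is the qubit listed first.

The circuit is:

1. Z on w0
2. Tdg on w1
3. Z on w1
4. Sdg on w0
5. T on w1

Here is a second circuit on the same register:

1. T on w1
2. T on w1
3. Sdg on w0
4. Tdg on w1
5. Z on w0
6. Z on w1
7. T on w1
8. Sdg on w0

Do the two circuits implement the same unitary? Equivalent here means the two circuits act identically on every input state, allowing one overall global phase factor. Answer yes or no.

No, they are not equivalent — no single phase factor reconciles the two unitaries.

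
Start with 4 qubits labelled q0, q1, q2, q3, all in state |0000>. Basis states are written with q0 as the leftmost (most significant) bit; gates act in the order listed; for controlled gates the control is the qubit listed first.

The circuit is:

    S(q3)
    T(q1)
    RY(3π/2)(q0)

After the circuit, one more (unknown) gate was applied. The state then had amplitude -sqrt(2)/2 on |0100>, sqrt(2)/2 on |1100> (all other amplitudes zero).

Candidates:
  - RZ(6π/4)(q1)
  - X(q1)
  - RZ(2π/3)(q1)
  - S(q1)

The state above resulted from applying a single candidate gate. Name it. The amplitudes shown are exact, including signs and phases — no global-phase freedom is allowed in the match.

The unique candidate consistent with the amplitudes is X(q1).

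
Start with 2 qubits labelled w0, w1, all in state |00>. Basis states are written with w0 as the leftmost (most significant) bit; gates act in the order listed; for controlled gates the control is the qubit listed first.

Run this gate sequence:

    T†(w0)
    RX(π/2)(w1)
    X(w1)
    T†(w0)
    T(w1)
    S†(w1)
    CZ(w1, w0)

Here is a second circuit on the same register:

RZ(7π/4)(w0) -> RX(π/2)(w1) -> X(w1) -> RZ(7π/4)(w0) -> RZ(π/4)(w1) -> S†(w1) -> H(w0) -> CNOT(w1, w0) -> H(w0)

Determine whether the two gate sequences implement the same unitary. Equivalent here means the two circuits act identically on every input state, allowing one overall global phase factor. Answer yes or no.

Yes — the two circuits implement the same unitary up to a global phase.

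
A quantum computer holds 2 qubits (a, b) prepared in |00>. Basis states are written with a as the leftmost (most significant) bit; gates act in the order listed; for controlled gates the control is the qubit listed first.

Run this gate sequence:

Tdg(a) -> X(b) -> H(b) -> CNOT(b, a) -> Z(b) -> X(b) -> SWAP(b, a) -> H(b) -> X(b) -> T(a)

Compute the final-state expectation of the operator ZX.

The observable ZX averages to -1.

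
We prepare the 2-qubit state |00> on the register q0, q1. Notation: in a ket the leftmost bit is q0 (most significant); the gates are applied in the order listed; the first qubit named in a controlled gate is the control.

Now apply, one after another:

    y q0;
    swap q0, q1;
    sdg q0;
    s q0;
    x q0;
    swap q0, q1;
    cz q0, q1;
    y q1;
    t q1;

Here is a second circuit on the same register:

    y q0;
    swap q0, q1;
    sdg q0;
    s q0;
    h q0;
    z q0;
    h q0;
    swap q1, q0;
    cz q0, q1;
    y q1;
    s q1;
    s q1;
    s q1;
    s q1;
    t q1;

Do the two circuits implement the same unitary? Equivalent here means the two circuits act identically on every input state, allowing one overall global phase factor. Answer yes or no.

Yes, they are equivalent — the unitaries differ by at most a global phase.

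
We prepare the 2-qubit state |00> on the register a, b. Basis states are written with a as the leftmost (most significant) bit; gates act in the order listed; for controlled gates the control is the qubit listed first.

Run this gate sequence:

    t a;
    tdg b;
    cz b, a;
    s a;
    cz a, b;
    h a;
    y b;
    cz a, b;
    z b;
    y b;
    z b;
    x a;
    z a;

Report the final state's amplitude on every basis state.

After the circuit, the state carries amplitude sqrt(2)/2 on |00>, 0 on |01>, sqrt(2)/2 on |10>, 0 on |11>.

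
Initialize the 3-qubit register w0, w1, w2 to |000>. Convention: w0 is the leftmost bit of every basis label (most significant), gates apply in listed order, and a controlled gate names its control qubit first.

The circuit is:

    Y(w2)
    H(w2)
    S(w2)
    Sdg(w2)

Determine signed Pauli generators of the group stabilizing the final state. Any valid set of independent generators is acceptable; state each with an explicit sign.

The stabilizer group can be generated by -IIX, +ZII, +IZI, among other valid generating sets.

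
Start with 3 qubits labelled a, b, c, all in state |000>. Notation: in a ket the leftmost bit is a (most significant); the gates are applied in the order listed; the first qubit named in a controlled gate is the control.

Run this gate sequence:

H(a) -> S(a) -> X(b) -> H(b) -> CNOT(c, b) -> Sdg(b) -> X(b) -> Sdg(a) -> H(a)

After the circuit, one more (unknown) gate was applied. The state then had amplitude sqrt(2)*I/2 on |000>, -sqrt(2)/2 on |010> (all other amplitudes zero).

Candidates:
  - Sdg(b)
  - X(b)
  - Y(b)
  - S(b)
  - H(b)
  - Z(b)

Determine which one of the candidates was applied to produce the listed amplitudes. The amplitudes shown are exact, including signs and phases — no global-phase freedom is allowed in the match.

The applied gate was Z(b).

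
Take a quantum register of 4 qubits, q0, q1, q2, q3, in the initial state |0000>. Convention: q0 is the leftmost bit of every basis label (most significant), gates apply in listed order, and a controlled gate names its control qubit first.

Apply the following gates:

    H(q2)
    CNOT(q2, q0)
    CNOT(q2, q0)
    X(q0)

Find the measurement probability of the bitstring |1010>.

Outcome |1010> occurs with probability 1/2. Key observation: the block from step 2 through step 3 cancels to the identity and can be dropped.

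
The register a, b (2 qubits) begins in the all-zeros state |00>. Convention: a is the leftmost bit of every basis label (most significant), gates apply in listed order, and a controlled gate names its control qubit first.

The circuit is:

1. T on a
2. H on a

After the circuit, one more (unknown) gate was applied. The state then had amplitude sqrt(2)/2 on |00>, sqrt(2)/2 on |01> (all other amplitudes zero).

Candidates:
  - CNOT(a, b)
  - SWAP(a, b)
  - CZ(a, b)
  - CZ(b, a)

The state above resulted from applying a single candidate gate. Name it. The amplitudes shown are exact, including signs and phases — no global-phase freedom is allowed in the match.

The unique candidate consistent with the amplitudes is SWAP(a, b).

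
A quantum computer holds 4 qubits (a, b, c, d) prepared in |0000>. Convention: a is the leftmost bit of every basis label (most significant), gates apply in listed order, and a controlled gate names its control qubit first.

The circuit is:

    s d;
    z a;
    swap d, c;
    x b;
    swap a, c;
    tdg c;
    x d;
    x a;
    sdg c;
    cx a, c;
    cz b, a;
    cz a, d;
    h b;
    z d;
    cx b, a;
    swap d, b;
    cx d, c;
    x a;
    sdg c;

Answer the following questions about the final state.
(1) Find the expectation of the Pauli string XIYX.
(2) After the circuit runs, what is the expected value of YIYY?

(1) The observable XIYX averages to 1.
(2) The expectation value of YIYY is -1.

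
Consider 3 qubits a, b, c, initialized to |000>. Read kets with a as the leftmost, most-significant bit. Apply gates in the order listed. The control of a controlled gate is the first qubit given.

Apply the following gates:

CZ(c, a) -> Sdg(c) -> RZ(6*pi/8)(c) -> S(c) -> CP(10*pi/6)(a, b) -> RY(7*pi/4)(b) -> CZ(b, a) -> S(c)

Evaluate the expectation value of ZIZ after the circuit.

The expectation value of ZIZ is 1.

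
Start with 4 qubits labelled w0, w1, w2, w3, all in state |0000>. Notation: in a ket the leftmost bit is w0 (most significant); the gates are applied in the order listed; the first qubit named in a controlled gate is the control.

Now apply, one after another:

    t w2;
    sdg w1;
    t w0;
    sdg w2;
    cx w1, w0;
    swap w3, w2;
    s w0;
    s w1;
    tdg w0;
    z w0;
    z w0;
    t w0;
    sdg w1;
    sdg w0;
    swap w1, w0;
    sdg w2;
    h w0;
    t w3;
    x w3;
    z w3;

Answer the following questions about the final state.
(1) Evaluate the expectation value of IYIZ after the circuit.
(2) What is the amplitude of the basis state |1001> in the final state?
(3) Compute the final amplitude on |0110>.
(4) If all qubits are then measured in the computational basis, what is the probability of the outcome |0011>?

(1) The expectation value of IYIZ is 0. Key observation: the block from step 7 through step 14 cancels to the identity and can be dropped.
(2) The final state's coefficient on |1001> equals -sqrt(2)/2.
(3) The final state's coefficient on |0110> equals 0.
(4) The probability of measuring |0011> is 0.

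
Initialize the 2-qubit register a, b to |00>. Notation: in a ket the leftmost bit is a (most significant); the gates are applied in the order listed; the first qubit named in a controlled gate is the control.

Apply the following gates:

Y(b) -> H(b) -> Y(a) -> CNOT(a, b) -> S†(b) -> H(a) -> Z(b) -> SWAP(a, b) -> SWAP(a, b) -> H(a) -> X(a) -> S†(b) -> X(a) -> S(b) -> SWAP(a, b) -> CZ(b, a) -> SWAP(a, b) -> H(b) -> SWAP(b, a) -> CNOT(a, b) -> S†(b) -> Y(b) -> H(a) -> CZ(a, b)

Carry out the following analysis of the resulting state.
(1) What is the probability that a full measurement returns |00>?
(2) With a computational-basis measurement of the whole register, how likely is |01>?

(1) A full measurement returns |00> with probability 1/4.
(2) Outcome |01> occurs with probability 1/4.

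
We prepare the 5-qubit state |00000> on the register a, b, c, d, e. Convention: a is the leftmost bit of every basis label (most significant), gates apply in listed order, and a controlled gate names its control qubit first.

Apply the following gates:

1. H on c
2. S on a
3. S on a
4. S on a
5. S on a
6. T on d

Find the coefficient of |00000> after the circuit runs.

The final state's coefficient on |00000> equals sqrt(2)/2. Key observation: steps 2-5 multiply out to the identity, so the circuit reduces to the remaining gates.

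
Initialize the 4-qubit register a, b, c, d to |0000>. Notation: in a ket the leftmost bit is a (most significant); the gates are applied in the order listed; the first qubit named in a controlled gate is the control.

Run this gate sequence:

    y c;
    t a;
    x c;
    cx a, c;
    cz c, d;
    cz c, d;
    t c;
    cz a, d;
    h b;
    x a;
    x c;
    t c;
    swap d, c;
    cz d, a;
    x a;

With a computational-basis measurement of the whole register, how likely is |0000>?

A full measurement returns |0000> with probability 0. Key observation: steps 5-6 multiply out to the identity, so the circuit reduces to the remaining gates.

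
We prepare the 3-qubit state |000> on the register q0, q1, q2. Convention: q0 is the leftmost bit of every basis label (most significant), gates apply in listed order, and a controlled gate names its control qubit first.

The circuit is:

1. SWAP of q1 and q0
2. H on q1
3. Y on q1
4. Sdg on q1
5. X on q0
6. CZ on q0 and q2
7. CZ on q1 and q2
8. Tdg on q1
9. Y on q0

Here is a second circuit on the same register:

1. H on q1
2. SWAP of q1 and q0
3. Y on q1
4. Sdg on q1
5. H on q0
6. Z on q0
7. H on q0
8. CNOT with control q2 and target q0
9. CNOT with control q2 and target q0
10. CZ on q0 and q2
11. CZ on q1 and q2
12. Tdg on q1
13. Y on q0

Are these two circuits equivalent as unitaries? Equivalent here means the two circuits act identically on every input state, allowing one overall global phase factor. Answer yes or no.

No, they are not equivalent — no single phase factor reconciles the two unitaries.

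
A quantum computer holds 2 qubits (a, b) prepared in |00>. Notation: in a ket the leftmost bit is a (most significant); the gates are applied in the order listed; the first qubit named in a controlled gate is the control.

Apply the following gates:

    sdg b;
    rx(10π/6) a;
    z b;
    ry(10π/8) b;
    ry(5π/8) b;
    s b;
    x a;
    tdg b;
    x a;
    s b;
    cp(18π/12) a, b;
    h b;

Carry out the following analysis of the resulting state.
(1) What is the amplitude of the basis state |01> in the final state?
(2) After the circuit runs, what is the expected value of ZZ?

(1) The final state's coefficient on |01> equals sqrt(6)*sqrt(1/2 - sqrt(2)/4)*cos(5*pi/16)/4 + sqrt(6)*sqrt(sqrt(2)/4 + 1/2)*sin(5*pi/16)/4 + sqrt(6)*sqrt(1/2 - sqrt(2)/4)*exp(-I*pi/4)*sin(5*pi/16)/4 - sqrt(6)*sqrt(sqrt(2)/4 + 1/2)*exp(-I*pi/4)*cos(5*pi/16)/4.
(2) The expectation value of ZZ is 3*sqrt(2)*exp(-I*pi/4)*sin(5*pi/16)*cos(5*pi/16)/8 - 3*sqrt(1/2 - sqrt(2)/4)*sqrt(sqrt(2)/4 + 1/2)*exp(I*pi/4)*sin(5*pi/16)**2/4 + 3*sqrt(1/2 - sqrt(2)/4)*sqrt(sqrt(2)/4 + 1/2)*exp(-I*pi/4)*cos(5*pi/16)**2/4 - sqrt(2)*I*exp(I*pi/4)*sin(5*pi/16)*cos(5*pi/16)/8 - I*sqrt(1/2 - sqrt(2)/4)*sqrt(sqrt(2)/4 + 1/2)*exp(-I*pi/4)*sin(5*pi/16)**2/4 - I*sqrt(1/2 - sqrt(2)/4)*sqrt(sqrt(2)/4 + 1/2)*exp(I*pi/4)*cos(5*pi/16)**2/4 + I*sqrt(1/2 - sqrt(2)/4)*sqrt(sqrt(2)/4 + 1/2)*exp(-I*pi/4)*cos(5*pi/16)**2/4 + I*sqrt(1/2 - sqrt(2)/4)*sqrt(sqrt(2)/4 + 1/2)*exp(I*pi/4)*sin(5*pi/16)**2/4 + sqrt(2)*I*exp(-I*pi/4)*sin(5*pi/16)*cos(5*pi/16)/8 + 3*sqrt(1/2 - sqrt(2)/4)*sqrt(sqrt(2)/4 + 1/2)*exp(I*pi/4)*cos(5*pi/16)**2/4 - 3*sqrt(1/2 - sqrt(2)/4)*sqrt(sqrt(2)/4 + 1/2)*exp(-I*pi/4)*sin(5*pi/16)**2/4 + 3*sqrt(2)*exp(I*pi/4)*sin(5*pi/16)*cos(5*pi/16)/8.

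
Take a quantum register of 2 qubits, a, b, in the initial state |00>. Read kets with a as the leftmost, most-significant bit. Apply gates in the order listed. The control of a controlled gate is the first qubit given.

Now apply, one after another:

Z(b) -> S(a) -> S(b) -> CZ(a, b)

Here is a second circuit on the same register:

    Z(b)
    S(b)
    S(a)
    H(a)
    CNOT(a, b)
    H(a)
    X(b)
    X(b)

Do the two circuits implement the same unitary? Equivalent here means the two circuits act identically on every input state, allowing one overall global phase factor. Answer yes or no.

No — the two circuits implement different unitaries, even allowing a global phase.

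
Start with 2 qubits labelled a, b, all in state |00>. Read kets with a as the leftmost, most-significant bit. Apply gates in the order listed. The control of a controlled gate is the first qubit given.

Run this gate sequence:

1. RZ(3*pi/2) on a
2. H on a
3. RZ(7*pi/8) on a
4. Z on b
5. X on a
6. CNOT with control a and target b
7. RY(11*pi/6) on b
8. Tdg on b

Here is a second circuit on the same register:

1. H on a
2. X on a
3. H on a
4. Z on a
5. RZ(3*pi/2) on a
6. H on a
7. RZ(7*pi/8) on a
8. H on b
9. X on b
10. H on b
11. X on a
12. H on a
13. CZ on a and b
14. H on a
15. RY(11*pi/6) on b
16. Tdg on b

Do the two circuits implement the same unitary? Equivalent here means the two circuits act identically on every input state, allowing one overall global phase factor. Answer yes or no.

No — the two circuits implement different unitaries, even allowing a global phase.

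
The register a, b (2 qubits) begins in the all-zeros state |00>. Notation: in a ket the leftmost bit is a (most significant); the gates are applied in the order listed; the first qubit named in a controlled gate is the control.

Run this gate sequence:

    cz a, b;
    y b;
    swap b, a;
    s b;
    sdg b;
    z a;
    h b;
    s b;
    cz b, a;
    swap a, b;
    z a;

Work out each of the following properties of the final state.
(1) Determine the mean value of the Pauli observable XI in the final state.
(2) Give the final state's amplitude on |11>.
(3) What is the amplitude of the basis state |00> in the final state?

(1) The expectation value of XI is 0.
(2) |11> carries amplitude sqrt(2)/2 in the final state.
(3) The amplitude on |00> is 0.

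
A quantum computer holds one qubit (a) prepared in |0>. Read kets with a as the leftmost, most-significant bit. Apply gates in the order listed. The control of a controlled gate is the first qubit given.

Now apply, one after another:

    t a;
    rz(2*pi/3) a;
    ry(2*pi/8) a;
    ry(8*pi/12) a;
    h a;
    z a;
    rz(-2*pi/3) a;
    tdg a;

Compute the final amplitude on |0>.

The final state's coefficient on |0> equals -sqrt(12 - 6*sqrt(2))/8 + sqrt(4 - 2*sqrt(2))/8 + sqrt(2*sqrt(2) + 4)/8 + sqrt(6*sqrt(2) + 12)/8.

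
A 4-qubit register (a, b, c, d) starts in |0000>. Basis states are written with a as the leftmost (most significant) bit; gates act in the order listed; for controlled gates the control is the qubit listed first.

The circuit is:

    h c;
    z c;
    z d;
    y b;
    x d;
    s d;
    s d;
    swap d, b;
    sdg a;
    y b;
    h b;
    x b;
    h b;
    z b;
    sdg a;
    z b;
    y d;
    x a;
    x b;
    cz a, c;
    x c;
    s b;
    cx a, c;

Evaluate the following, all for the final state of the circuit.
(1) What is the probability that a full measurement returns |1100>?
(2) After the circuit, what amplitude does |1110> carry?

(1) A full measurement returns |1100> with probability 1/2. Key observation: the block from step 11 through step 14 cancels to the identity and can be dropped.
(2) |1110> carries amplitude -sqrt(2)/2 in the final state.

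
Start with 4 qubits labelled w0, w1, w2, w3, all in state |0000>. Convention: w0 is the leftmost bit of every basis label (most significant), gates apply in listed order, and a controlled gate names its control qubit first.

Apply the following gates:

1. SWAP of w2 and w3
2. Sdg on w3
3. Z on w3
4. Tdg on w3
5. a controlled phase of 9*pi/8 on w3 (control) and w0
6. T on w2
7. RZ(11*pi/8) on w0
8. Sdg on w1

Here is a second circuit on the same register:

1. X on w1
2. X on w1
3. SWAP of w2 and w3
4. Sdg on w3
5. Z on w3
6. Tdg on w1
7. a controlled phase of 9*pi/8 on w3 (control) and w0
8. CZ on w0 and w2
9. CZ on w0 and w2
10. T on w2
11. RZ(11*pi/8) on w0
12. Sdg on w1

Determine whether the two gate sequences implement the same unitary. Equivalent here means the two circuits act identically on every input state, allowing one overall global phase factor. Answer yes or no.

No, they are not equivalent — no single phase factor reconciles the two unitaries.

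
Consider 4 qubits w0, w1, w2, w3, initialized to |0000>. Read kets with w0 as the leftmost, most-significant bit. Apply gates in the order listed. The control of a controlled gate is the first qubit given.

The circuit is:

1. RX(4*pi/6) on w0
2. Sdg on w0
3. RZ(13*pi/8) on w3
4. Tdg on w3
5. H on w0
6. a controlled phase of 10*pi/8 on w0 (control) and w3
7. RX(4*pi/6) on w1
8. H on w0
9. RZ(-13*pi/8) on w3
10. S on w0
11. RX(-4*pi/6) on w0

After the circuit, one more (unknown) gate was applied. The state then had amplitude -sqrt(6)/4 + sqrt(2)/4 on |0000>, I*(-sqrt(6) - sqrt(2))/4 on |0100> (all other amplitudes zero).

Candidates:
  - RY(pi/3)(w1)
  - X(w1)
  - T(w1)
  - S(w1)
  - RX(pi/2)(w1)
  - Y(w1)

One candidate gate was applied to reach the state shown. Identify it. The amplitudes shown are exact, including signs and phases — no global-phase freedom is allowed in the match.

It was RX(pi/2)(w1) that produced the state shown.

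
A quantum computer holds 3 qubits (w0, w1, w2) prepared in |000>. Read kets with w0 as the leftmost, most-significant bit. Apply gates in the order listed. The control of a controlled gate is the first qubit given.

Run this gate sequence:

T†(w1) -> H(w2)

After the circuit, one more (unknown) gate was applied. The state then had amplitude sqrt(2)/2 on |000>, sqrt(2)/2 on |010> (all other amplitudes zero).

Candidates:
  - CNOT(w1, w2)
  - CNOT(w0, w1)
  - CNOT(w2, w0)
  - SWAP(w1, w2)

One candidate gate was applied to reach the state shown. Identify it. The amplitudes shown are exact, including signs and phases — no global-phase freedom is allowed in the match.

The applied gate was SWAP(w1, w2).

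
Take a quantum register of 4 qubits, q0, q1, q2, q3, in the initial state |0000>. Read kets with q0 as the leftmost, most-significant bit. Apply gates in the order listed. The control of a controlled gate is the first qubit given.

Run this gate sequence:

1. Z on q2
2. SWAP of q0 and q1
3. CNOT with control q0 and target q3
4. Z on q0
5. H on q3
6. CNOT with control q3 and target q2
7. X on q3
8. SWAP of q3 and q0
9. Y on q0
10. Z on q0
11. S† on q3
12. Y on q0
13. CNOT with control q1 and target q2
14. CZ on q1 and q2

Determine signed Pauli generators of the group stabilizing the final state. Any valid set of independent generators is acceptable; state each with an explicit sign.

One valid set of independent stabilizer generators is -XIXI, -ZIZI, +IZII, +IIIZ (any independent generating set of the same group is equally correct).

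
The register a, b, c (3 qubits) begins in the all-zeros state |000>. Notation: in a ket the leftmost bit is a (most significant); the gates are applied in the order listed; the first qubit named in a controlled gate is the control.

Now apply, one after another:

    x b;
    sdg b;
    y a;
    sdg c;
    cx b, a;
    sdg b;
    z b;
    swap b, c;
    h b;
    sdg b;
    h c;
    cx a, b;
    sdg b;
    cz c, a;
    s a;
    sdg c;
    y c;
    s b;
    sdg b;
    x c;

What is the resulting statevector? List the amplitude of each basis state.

After the circuit, the state carries amplitude -1/2 on |000>, I/2 on |001>, 1/2 on |010>, -I/2 on |011>, 0 on |100>, 0 on |101>, 0 on |110>, 0 on |111>.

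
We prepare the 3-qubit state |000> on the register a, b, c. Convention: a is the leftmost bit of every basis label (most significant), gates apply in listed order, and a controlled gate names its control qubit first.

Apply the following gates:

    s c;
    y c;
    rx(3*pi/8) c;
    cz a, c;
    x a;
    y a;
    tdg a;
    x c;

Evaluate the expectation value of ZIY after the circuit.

The observable ZIY averages to -sqrt(sqrt(2) + 2)/2.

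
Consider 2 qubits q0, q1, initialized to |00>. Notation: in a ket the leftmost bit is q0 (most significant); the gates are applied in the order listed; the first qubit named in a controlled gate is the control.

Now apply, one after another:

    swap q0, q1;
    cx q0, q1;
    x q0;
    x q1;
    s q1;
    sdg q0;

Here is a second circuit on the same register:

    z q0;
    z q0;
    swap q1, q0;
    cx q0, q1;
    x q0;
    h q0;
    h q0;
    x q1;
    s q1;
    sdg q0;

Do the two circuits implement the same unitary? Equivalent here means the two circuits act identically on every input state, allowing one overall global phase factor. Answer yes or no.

Yes: on every input state the two circuits agree up to one overall phase factor.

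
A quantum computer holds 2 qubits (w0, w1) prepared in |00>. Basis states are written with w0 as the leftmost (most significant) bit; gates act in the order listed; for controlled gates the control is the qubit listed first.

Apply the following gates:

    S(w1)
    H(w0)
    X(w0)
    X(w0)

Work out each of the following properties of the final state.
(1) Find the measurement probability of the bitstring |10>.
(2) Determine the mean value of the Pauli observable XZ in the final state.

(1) Outcome |10> occurs with probability 1/2. Key observation: steps 3-4 multiply out to the identity, so the circuit reduces to the remaining gates.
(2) The expectation value of XZ is 1.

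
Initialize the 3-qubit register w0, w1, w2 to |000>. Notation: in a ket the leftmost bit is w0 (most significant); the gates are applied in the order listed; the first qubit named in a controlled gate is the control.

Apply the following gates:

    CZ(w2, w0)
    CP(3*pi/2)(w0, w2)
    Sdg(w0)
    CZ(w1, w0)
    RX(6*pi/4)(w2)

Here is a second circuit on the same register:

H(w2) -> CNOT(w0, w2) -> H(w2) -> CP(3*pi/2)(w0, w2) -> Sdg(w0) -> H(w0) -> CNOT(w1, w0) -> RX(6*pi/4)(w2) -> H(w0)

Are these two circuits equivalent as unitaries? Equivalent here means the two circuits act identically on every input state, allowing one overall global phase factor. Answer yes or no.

Yes, they are equivalent — the unitaries differ by at most a global phase.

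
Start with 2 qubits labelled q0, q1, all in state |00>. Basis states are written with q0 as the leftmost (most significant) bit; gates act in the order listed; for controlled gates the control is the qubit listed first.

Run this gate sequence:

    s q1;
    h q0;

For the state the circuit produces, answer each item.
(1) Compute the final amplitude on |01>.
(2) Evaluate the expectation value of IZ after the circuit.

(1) |01> carries amplitude 0 in the final state.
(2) The observable IZ averages to 1.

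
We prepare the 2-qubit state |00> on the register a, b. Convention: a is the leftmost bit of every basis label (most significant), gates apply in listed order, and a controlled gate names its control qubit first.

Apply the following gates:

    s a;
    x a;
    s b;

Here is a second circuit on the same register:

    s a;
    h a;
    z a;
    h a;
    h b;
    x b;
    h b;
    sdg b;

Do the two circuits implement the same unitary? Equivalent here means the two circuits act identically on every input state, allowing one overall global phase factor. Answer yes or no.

Yes: on every input state the two circuits agree up to one overall phase factor.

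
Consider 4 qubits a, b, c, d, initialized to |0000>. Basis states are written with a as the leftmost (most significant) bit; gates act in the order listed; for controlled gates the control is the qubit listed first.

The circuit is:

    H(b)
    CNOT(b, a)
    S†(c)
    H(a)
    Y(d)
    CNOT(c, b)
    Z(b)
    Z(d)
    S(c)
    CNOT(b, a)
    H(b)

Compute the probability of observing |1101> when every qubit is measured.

The probability of measuring |1101> is 1/2.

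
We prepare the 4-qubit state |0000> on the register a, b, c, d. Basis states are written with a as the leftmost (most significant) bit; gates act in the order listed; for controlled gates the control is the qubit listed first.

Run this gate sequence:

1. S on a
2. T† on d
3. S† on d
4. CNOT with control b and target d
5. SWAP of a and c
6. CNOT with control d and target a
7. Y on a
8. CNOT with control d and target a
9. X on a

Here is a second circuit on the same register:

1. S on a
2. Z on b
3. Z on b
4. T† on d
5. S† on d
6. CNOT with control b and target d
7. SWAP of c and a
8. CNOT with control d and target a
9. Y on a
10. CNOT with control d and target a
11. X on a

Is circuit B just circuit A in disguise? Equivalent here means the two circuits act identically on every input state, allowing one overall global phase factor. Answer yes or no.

Yes, they are equivalent — the unitaries differ by at most a global phase.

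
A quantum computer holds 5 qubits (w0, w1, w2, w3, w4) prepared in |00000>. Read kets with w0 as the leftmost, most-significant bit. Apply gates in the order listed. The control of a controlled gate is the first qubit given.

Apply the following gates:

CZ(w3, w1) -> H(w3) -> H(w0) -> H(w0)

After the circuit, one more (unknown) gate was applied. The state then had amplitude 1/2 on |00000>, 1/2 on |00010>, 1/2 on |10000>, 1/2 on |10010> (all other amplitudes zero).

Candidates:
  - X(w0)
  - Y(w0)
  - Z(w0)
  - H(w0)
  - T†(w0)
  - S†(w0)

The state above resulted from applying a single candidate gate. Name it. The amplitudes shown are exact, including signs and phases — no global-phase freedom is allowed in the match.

The unique candidate consistent with the amplitudes is H(w0).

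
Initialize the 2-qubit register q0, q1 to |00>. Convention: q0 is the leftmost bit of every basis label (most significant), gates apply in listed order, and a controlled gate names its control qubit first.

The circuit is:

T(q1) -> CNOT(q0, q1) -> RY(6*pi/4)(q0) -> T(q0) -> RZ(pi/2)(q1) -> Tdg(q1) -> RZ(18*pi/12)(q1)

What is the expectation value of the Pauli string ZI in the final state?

The observable ZI averages to 0.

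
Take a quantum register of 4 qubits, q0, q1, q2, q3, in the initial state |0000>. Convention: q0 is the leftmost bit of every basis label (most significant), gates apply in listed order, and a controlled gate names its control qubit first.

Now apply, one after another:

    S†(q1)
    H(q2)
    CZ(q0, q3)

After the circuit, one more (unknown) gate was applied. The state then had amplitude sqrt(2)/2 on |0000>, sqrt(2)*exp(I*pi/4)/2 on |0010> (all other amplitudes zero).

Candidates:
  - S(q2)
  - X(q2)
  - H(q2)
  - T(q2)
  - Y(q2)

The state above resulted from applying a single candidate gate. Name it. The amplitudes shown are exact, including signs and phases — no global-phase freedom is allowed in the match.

The unique candidate consistent with the amplitudes is T(q2).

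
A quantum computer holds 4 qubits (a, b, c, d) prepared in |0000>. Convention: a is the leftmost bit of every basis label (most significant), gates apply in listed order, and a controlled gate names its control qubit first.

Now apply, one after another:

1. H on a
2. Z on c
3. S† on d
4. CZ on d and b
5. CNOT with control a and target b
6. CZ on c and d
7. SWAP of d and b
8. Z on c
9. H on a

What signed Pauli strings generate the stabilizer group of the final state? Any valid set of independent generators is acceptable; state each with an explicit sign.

The stabilizer group can be generated by +XIIZ, +ZIIX, +IZII, +IIZI, among other valid generating sets.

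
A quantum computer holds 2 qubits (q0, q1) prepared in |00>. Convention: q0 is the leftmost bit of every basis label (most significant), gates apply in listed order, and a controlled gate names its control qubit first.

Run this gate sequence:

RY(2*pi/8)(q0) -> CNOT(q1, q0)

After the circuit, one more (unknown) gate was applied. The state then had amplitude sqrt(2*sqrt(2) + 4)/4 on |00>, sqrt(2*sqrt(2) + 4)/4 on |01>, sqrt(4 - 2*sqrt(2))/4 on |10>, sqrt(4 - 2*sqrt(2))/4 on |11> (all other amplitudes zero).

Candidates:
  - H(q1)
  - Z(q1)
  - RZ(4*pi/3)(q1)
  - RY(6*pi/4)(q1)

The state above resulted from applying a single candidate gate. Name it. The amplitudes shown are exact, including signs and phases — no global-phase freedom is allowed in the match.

The applied gate was H(q1).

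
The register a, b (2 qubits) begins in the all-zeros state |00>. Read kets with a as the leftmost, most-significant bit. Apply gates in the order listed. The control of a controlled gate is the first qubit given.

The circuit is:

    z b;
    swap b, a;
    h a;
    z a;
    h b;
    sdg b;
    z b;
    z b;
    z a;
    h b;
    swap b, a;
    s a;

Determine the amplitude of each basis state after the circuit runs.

The resulting statevector has amplitude sqrt(2)*(1 - I)/4 on |00>, sqrt(2)*(1 - I)/4 on |01>, sqrt(2)*(-1 + I)/4 on |10>, sqrt(2)*(-1 + I)/4 on |11>.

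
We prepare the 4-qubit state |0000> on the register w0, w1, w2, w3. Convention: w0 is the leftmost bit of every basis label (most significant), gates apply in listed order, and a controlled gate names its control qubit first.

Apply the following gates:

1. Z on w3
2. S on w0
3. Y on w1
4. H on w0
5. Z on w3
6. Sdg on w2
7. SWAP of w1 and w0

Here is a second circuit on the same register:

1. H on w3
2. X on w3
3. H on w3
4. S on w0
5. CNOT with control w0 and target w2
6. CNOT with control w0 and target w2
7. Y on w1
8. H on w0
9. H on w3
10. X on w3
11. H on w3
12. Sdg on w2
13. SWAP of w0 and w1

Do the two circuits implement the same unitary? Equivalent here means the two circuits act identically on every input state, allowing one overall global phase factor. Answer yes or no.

Yes — the two circuits implement the same unitary up to a global phase.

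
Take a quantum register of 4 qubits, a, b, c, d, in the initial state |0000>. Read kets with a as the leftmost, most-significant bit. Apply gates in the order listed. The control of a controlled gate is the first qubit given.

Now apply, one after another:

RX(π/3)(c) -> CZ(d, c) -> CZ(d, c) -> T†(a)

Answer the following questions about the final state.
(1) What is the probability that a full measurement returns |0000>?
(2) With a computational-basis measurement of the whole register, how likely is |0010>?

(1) A full measurement returns |0000> with probability 3/4. Key observation: gates 2-3 undo each other exactly, leaving only the rest of the circuit to track.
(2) A full measurement returns |0010> with probability 1/4.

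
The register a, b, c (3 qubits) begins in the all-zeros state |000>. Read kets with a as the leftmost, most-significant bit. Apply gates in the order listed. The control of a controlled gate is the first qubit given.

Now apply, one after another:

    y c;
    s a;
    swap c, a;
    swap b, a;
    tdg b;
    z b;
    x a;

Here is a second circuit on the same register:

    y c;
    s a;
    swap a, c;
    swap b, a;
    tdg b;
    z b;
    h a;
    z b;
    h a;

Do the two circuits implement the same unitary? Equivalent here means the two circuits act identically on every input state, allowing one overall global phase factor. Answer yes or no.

No — the two circuits implement different unitaries, even allowing a global phase.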